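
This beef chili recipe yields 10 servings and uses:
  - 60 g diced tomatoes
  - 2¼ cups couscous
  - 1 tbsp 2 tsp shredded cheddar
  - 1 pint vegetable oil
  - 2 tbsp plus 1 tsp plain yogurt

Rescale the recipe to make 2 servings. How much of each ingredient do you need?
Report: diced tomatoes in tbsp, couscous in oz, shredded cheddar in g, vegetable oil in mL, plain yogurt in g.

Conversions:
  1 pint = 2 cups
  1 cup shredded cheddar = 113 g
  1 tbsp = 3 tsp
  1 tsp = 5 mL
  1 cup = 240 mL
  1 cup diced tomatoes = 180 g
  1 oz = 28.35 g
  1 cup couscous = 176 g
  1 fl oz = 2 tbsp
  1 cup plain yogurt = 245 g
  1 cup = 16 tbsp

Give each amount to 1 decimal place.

diced tomatoes: 1.1 tbsp; couscous: 2.8 oz; shredded cheddar: 2.4 g; vegetable oil: 96.0 mL; plain yogurt: 7.1 g

Scaling factor: 2/10 = 1/5 = 0.2.
diced tomatoes: 60 g × 1/5 ÷ 180 g/cup × 16 tbsp/cup ≈ 1.1 tbsp
couscous: 2.25 cup × 1/5 × 176 g/cup ÷ 28.35 g/oz ≈ 2.8 oz
shredded cheddar: (1 tbsp + 2 tsp = 5/3 tbsp) × 1/5 ÷ 16 tbsp/cup × 113 g/cup ≈ 2.4 g
vegetable oil: 1 pint × 1/5 × 2 cup/pint × 240 mL/cup = 96.0 mL
plain yogurt: (2 tbsp + 1 tsp = 7/3 tbsp) × 1/5 ÷ 16 tbsp/cup × 245 g/cup ≈ 7.1 g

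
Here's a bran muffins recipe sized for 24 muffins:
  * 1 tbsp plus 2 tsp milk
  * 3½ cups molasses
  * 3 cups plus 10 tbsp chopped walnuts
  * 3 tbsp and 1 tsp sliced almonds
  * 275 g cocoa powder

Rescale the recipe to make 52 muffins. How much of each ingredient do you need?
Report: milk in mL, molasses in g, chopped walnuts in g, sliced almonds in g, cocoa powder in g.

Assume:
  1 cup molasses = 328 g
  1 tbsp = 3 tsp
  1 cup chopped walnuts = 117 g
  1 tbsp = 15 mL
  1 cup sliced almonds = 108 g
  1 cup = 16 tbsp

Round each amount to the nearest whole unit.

milk: 54 mL; molasses: 2487 g; chopped walnuts: 919 g; sliced almonds: 49 g; cocoa powder: 596 g

Scaling factor: 52/24 = 13/6.
milk: (1 tbsp + 2 tsp = 5/3 tbsp) × 13/6 × 15 mL/tbsp ≈ 54 mL
molasses: 3.5 cup × 13/6 × 328 g/cup ≈ 2487 g
chopped walnuts: (3 cup + 10 tbsp = 3.625 cup) × 13/6 × 117 g/cup ≈ 919 g
sliced almonds: (3 tbsp + 1 tsp = 10/3 tbsp) × 13/6 ÷ 16 tbsp/cup × 108 g/cup ≈ 49 g
cocoa powder: 275 g × 13/6 ≈ 596 g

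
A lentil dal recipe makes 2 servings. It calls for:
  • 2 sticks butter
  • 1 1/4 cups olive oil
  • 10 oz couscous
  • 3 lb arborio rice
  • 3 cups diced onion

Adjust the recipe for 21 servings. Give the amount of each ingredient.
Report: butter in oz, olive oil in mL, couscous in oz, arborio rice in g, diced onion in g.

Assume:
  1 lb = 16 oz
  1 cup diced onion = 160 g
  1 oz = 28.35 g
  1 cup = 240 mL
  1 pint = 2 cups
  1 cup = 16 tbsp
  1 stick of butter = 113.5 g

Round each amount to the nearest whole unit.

Scaling factor: 21/2 = 10.5.
butter: 2 stick × 21/2 × 113.5 g/stick ÷ 28.35 g/oz ≈ 84 oz
olive oil: 1.25 cup × 21/2 × 240 mL/cup = 3150 mL
couscous: 10 oz × 21/2 = 105 oz
arborio rice: 3 lb × 21/2 × 16 oz/lb × 28.35 g/oz ≈ 14288 g
diced onion: 3 cup × 21/2 × 160 g/cup = 5040 g

butter: 84 oz; olive oil: 3150 mL; couscous: 105 oz; arborio rice: 14288 g; diced onion: 5040 g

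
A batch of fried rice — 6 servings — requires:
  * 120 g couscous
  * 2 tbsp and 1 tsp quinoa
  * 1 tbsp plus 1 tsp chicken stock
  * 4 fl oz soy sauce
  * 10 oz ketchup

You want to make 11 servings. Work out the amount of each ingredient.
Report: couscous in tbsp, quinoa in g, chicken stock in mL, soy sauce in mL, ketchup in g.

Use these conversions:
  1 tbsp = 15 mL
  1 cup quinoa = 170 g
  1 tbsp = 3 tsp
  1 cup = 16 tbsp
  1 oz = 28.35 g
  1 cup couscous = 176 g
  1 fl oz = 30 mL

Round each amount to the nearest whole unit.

couscous: 20 tbsp; quinoa: 45 g; chicken stock: 37 mL; soy sauce: 220 mL; ketchup: 520 g

Scaling factor: 11/6.
couscous: 120 g × 11/6 ÷ 176 g/cup × 16 tbsp/cup = 20 tbsp
quinoa: (2 tbsp + 1 tsp = 7/3 tbsp) × 11/6 ÷ 16 tbsp/cup × 170 g/cup ≈ 45 g
chicken stock: (1 tbsp + 1 tsp = 4/3 tbsp) × 11/6 × 15 mL/tbsp ≈ 37 mL
soy sauce: 4 fl oz × 11/6 × 30 mL/fl oz = 220 mL
ketchup: 10 oz × 11/6 × 28.35 g/oz ≈ 520 g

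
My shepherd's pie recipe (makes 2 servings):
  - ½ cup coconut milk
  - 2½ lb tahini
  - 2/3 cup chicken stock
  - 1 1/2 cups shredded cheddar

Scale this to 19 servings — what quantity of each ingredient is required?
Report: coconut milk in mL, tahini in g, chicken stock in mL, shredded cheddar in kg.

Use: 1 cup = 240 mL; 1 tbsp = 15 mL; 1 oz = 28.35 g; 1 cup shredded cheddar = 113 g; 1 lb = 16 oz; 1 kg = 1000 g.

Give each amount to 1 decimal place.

Scaling factor: 19/2 = 9.5.
coconut milk: 0.5 cup × 19/2 × 240 mL/cup = 1140.0 mL
tahini: 2.5 lb × 19/2 × 16 oz/lb × 28.35 g/oz = 10773.0 g
chicken stock: 2/3 cup × 19/2 × 240 mL/cup = 1520.0 mL
shredded cheddar: 1.5 cup × 19/2 × 113 g/cup ÷ 1000 g/kg ≈ 1.6 kg

coconut milk: 1140.0 mL; tahini: 10773.0 g; chicken stock: 1520.0 mL; shredded cheddar: 1.6 kg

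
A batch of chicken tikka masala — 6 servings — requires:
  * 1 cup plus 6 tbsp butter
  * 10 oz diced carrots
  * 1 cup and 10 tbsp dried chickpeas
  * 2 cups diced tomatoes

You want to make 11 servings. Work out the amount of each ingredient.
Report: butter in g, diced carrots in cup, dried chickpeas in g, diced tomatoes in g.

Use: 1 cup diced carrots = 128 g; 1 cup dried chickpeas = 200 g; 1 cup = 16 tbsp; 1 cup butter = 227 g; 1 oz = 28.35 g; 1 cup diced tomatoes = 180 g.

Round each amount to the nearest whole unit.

Scaling factor: 11/6.
butter: (1 cup + 6 tbsp = 1.375 cup) × 11/6 × 227 g/cup ≈ 572 g
diced carrots: 10 oz × 11/6 × 28.35 g/oz ÷ 128 g/cup ≈ 4 cup
dried chickpeas: (1 cup + 10 tbsp = 1.625 cup) × 11/6 × 200 g/cup ≈ 596 g
diced tomatoes: 2 cup × 11/6 × 180 g/cup = 660 g

butter: 572 g; diced carrots: 4 cup; dried chickpeas: 596 g; diced tomatoes: 660 g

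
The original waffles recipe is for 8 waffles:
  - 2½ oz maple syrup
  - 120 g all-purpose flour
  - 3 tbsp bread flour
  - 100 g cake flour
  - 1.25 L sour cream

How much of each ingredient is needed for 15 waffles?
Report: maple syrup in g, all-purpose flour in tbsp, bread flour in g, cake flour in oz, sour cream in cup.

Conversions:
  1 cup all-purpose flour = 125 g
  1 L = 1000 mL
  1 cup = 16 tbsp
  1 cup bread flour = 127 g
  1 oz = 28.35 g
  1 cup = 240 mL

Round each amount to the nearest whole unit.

maple syrup: 133 g; all-purpose flour: 29 tbsp; bread flour: 45 g; cake flour: 7 oz; sour cream: 10 cup

Scaling factor: 15/8 = 1.875.
maple syrup: 2.5 oz × 15/8 × 28.35 g/oz ≈ 133 g
all-purpose flour: 120 g × 15/8 ÷ 125 g/cup × 16 tbsp/cup ≈ 29 tbsp
bread flour: 3 tbsp × 15/8 ÷ 16 tbsp/cup × 127 g/cup ≈ 45 g
cake flour: 100 g × 15/8 ÷ 28.35 g/oz ≈ 7 oz
sour cream: 1.25 L × 15/8 × 1000 mL/L ÷ 240 mL/cup ≈ 10 cup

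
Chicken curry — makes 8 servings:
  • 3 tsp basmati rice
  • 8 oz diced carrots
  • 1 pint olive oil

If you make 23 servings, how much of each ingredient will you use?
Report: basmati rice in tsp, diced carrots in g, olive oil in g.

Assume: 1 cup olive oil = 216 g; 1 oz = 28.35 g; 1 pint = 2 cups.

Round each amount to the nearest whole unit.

basmati rice: 9 tsp; diced carrots: 652 g; olive oil: 1242 g

Scaling factor: 23/8 = 2.875.
basmati rice: 3 tsp × 23/8 ≈ 9 tsp
diced carrots: 8 oz × 23/8 × 28.35 g/oz ≈ 652 g
olive oil: 1 pint × 23/8 × 2 cup/pint × 216 g/cup = 1242 g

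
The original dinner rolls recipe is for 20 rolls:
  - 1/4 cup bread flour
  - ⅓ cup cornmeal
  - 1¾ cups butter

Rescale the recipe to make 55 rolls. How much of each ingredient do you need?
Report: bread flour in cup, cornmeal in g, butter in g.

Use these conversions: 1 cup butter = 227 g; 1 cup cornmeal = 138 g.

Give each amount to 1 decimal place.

bread flour: 0.7 cup; cornmeal: 126.5 g; butter: 1092.4 g

Scaling factor: 55/20 = 11/4 = 2.75.
bread flour: 0.25 cup × 11/4 ≈ 0.7 cup
cornmeal: 1/3 cup × 11/4 × 138 g/cup = 126.5 g
butter: 1.75 cup × 11/4 × 227 g/cup ≈ 1092.4 g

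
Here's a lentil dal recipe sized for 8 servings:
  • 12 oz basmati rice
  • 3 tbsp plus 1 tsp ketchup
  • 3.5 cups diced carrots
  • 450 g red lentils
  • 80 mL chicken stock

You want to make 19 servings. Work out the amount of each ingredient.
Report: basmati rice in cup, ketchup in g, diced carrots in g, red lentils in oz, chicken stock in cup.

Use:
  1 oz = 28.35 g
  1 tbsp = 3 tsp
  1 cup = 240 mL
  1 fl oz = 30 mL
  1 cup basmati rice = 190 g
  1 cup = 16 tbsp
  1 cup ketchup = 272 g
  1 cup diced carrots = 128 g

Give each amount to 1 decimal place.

Scaling factor: 19/8 = 2.375.
basmati rice: 12 oz × 19/8 × 28.35 g/oz ÷ 190 g/cup ≈ 4.3 cup
ketchup: (3 tbsp + 1 tsp = 10/3 tbsp) × 19/8 ÷ 16 tbsp/cup × 272 g/cup ≈ 134.6 g
diced carrots: 3.5 cup × 19/8 × 128 g/cup = 1064.0 g
red lentils: 450 g × 19/8 ÷ 28.35 g/oz ≈ 37.7 oz
chicken stock: 80 mL × 19/8 ÷ 240 mL/cup ≈ 0.8 cup

basmati rice: 4.3 cup; ketchup: 134.6 g; diced carrots: 1064.0 g; red lentils: 37.7 oz; chicken stock: 0.8 cup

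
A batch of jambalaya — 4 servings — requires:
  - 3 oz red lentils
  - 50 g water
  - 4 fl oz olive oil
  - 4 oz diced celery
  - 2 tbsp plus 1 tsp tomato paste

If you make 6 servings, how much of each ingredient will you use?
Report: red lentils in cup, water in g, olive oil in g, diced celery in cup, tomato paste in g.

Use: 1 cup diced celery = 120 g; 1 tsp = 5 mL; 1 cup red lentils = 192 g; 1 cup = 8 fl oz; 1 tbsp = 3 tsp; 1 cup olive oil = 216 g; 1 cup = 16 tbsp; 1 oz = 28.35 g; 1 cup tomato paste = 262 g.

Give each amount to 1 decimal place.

Scaling factor: 6/4 = 3/2 = 1.5.
red lentils: 3 oz × 3/2 × 28.35 g/oz ÷ 192 g/cup ≈ 0.7 cup
water: 50 g × 3/2 = 75.0 g
olive oil: 4 fl oz × 3/2 ÷ 8 fl oz/cup × 216 g/cup = 162.0 g
diced celery: 4 oz × 3/2 × 28.35 g/oz ÷ 120 g/cup ≈ 1.4 cup
tomato paste: (2 tbsp + 1 tsp = 7/3 tbsp) × 3/2 ÷ 16 tbsp/cup × 262 g/cup ≈ 57.3 g

red lentils: 0.7 cup; water: 75.0 g; olive oil: 162.0 g; diced celery: 1.4 cup; tomato paste: 57.3 g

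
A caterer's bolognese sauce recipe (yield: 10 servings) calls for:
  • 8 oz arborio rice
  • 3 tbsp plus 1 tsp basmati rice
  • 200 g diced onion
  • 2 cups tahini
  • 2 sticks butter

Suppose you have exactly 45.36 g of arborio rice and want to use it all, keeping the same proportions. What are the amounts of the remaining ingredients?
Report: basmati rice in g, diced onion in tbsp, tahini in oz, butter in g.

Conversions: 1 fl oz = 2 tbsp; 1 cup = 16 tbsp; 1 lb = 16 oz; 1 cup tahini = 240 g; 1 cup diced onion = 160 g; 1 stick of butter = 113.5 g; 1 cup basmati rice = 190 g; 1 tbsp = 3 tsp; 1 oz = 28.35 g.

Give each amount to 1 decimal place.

The original recipe has 226.8 g of arborio rice, so the scaling factor is 45.36 ÷ 226.8 = 1/5 = 0.2.
basmati rice: (3 tbsp + 1 tsp = 10/3 tbsp) × 1/5 ÷ 16 tbsp/cup × 190 g/cup ≈ 7.9 g
diced onion: 200 g × 1/5 ÷ 160 g/cup × 16 tbsp/cup = 4.0 tbsp
tahini: 2 cup × 1/5 × 240 g/cup ÷ 28.35 g/oz ≈ 3.4 oz
butter: 2 stick × 1/5 × 113.5 g/stick = 45.4 g

basmati rice: 7.9 g; diced onion: 4.0 tbsp; tahini: 3.4 oz; butter: 45.4 g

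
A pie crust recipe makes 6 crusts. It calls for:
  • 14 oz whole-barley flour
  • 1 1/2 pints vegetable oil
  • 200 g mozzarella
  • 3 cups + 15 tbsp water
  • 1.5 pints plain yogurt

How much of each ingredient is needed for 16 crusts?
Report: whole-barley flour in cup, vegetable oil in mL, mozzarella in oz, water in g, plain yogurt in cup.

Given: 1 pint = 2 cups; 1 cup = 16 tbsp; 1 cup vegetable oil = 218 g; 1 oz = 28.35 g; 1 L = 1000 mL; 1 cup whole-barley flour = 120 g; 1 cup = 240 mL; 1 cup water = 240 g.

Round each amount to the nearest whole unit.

Scaling factor: 16/6 = 8/3.
whole-barley flour: 14 oz × 8/3 × 28.35 g/oz ÷ 120 g/cup ≈ 9 cup
vegetable oil: 1.5 pint × 8/3 × 2 cup/pint × 240 mL/cup = 1920 mL
mozzarella: 200 g × 8/3 ÷ 28.35 g/oz ≈ 19 oz
water: (3 cup + 15 tbsp = 3.9375 cup) × 8/3 × 240 g/cup = 2520 g
plain yogurt: 1.5 pint × 8/3 × 2 cup/pint = 8 cup

whole-barley flour: 9 cup; vegetable oil: 1920 mL; mozzarella: 19 oz; water: 2520 g; plain yogurt: 8 cup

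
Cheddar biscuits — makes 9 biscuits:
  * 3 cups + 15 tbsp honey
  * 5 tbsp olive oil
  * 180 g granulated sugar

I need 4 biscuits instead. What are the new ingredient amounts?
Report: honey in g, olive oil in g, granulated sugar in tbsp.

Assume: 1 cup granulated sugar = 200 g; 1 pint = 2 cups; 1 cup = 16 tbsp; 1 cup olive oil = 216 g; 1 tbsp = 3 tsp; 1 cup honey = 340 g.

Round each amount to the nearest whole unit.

honey: 595 g; olive oil: 30 g; granulated sugar: 6 tbsp

Scaling factor: 4/9.
honey: (3 cup + 15 tbsp = 3.9375 cup) × 4/9 × 340 g/cup = 595 g
olive oil: 5 tbsp × 4/9 ÷ 16 tbsp/cup × 216 g/cup = 30 g
granulated sugar: 180 g × 4/9 ÷ 200 g/cup × 16 tbsp/cup ≈ 6 tbsp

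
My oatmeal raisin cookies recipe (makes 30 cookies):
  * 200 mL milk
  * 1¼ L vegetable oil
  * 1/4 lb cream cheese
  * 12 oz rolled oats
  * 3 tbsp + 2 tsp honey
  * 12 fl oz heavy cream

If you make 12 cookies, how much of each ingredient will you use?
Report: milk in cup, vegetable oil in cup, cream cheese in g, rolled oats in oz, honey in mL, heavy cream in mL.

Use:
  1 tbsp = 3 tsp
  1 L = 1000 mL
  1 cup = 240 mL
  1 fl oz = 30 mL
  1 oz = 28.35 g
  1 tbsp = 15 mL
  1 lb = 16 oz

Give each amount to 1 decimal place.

milk: 0.3 cup; vegetable oil: 2.1 cup; cream cheese: 45.4 g; rolled oats: 4.8 oz; honey: 22.0 mL; heavy cream: 144.0 mL

Scaling factor: 12/30 = 2/5 = 0.4.
milk: 200 mL × 2/5 ÷ 240 mL/cup ≈ 0.3 cup
vegetable oil: 1.25 L × 2/5 × 1000 mL/L ÷ 240 mL/cup ≈ 2.1 cup
cream cheese: 0.25 lb × 2/5 × 16 oz/lb × 28.35 g/oz ≈ 45.4 g
rolled oats: 12 oz × 2/5 = 4.8 oz
honey: (3 tbsp + 2 tsp = 11/3 tbsp) × 2/5 × 15 mL/tbsp = 22.0 mL
heavy cream: 12 fl oz × 2/5 × 30 mL/fl oz = 144.0 mL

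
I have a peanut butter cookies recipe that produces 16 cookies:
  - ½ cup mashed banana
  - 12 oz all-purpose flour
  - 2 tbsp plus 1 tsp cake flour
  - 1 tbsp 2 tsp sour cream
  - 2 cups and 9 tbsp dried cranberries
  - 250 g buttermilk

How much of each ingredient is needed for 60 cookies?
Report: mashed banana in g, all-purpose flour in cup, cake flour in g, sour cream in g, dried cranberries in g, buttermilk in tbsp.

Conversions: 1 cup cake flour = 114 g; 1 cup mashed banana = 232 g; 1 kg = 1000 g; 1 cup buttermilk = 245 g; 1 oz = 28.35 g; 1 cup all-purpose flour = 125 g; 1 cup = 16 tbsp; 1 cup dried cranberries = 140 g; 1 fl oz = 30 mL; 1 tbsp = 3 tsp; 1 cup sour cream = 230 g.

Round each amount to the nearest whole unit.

Scaling factor: 60/16 = 15/4 = 3.75.
mashed banana: 0.5 cup × 15/4 × 232 g/cup = 435 g
all-purpose flour: 12 oz × 15/4 × 28.35 g/oz ÷ 125 g/cup ≈ 10 cup
cake flour: (2 tbsp + 1 tsp = 7/3 tbsp) × 15/4 ÷ 16 tbsp/cup × 114 g/cup ≈ 62 g
sour cream: (1 tbsp + 2 tsp = 5/3 tbsp) × 15/4 ÷ 16 tbsp/cup × 230 g/cup ≈ 90 g
dried cranberries: (2 cup + 9 tbsp = 2.5625 cup) × 15/4 × 140 g/cup ≈ 1345 g
buttermilk: 250 g × 15/4 ÷ 245 g/cup × 16 tbsp/cup ≈ 61 tbsp

mashed banana: 435 g; all-purpose flour: 10 cup; cake flour: 62 g; sour cream: 90 g; dried cranberries: 1345 g; buttermilk: 61 tbsp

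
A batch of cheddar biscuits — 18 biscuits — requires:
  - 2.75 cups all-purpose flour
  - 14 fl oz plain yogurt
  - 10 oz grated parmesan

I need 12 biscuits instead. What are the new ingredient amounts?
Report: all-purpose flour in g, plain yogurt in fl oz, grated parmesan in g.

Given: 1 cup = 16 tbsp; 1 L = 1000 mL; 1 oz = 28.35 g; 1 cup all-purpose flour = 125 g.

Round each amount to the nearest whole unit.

Scaling factor: 12/18 = 2/3.
all-purpose flour: 2.75 cup × 2/3 × 125 g/cup ≈ 229 g
plain yogurt: 14 fl oz × 2/3 ≈ 9 fl oz
grated parmesan: 10 oz × 2/3 × 28.35 g/oz = 189 g

all-purpose flour: 229 g; plain yogurt: 9 fl oz; grated parmesan: 189 g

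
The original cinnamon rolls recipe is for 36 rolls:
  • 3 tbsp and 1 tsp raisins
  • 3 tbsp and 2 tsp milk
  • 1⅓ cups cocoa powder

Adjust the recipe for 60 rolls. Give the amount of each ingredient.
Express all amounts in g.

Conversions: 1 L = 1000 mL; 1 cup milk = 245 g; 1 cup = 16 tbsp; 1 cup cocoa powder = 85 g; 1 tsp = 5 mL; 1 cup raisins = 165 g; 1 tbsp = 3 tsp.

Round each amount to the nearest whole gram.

Scaling factor: 60/36 = 5/3.
raisins: (3 tbsp + 1 tsp = 10/3 tbsp) × 5/3 ÷ 16 tbsp/cup × 165 g/cup ≈ 57 g
milk: (3 tbsp + 2 tsp = 11/3 tbsp) × 5/3 ÷ 16 tbsp/cup × 245 g/cup ≈ 94 g
cocoa powder: 4/3 cup × 5/3 × 85 g/cup ≈ 189 g

raisins: 57 g; milk: 94 g; cocoa powder: 189 g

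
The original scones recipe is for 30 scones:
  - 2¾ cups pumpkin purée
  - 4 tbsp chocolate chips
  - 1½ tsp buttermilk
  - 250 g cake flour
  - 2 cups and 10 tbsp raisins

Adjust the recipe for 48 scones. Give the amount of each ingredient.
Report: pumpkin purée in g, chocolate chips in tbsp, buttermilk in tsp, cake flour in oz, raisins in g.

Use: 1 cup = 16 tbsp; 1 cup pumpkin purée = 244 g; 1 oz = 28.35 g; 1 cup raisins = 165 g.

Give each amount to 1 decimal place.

pumpkin purée: 1073.6 g; chocolate chips: 6.4 tbsp; buttermilk: 2.4 tsp; cake flour: 14.1 oz; raisins: 693.0 g

Scaling factor: 48/30 = 8/5 = 1.6.
pumpkin purée: 2.75 cup × 8/5 × 244 g/cup = 1073.6 g
chocolate chips: 4 tbsp × 8/5 = 6.4 tbsp
buttermilk: 1.5 tsp × 8/5 = 2.4 tsp
cake flour: 250 g × 8/5 ÷ 28.35 g/oz ≈ 14.1 oz
raisins: (2 cup + 10 tbsp = 2.625 cup) × 8/5 × 165 g/cup = 693.0 g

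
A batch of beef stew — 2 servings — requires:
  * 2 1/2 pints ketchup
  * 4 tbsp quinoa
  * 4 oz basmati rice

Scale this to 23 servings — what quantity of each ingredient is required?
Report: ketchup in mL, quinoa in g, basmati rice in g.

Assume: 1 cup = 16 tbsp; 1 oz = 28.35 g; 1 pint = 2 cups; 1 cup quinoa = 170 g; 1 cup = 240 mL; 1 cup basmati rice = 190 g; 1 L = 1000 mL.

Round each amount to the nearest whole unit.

ketchup: 13800 mL; quinoa: 489 g; basmati rice: 1304 g

Scaling factor: 23/2 = 11.5.
ketchup: 2.5 pint × 23/2 × 2 cup/pint × 240 mL/cup = 13800 mL
quinoa: 4 tbsp × 23/2 ÷ 16 tbsp/cup × 170 g/cup ≈ 489 g
basmati rice: 4 oz × 23/2 × 28.35 g/oz ≈ 1304 g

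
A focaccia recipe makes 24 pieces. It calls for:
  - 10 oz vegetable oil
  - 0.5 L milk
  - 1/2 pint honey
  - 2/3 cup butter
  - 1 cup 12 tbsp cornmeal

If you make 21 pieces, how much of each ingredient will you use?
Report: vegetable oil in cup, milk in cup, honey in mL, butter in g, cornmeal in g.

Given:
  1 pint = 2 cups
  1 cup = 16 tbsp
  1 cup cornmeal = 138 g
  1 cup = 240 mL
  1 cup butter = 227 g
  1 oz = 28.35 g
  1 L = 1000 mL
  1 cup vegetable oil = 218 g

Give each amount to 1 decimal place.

vegetable oil: 1.1 cup; milk: 1.8 cup; honey: 210.0 mL; butter: 132.4 g; cornmeal: 211.3 g

Scaling factor: 21/24 = 7/8 = 0.875.
vegetable oil: 10 oz × 7/8 × 28.35 g/oz ÷ 218 g/cup ≈ 1.1 cup
milk: 0.5 L × 7/8 × 1000 mL/L ÷ 240 mL/cup ≈ 1.8 cup
honey: 0.5 pint × 7/8 × 2 cup/pint × 240 mL/cup = 210.0 mL
butter: 2/3 cup × 7/8 × 227 g/cup ≈ 132.4 g
cornmeal: (1 cup + 12 tbsp = 1.75 cup) × 7/8 × 138 g/cup ≈ 211.3 g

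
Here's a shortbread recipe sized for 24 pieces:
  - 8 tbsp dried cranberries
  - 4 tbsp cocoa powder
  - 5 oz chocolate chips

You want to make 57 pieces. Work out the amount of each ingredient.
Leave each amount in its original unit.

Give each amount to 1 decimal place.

dried cranberries: 19.0 tbsp; cocoa powder: 9.5 tbsp; chocolate chips: 11.9 oz

Scaling factor: 57/24 = 19/8 = 2.375.
dried cranberries: 8 tbsp × 19/8 = 19.0 tbsp
cocoa powder: 4 tbsp × 19/8 = 9.5 tbsp
chocolate chips: 5 oz × 19/8 ≈ 11.9 oz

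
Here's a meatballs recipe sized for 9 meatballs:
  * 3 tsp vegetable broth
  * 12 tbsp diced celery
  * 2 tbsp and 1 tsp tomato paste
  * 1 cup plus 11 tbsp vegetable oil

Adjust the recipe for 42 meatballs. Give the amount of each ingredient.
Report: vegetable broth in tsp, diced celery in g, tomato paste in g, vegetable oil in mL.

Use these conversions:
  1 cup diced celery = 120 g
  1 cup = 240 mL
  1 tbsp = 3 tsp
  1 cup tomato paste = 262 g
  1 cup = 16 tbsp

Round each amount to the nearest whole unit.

vegetable broth: 14 tsp; diced celery: 420 g; tomato paste: 178 g; vegetable oil: 1890 mL

Scaling factor: 42/9 = 14/3.
vegetable broth: 3 tsp × 14/3 = 14 tsp
diced celery: 12 tbsp × 14/3 ÷ 16 tbsp/cup × 120 g/cup = 420 g
tomato paste: (2 tbsp + 1 tsp = 7/3 tbsp) × 14/3 ÷ 16 tbsp/cup × 262 g/cup ≈ 178 g
vegetable oil: (1 cup + 11 tbsp = 1.6875 cup) × 14/3 × 240 mL/cup = 1890 mL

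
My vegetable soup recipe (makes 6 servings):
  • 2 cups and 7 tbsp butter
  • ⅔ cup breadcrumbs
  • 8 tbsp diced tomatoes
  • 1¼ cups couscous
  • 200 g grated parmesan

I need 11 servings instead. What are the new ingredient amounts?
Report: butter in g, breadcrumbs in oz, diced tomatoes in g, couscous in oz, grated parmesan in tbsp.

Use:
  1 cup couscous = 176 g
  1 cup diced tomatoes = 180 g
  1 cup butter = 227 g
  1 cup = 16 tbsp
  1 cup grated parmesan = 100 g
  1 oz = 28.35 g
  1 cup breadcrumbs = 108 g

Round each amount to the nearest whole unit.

Scaling factor: 11/6.
butter: (2 cup + 7 tbsp = 2.4375 cup) × 11/6 × 227 g/cup ≈ 1014 g
breadcrumbs: 2/3 cup × 11/6 × 108 g/cup ÷ 28.35 g/oz ≈ 5 oz
diced tomatoes: 8 tbsp × 11/6 ÷ 16 tbsp/cup × 180 g/cup = 165 g
couscous: 1.25 cup × 11/6 × 176 g/cup ÷ 28.35 g/oz ≈ 14 oz
grated parmesan: 200 g × 11/6 ÷ 100 g/cup × 16 tbsp/cup ≈ 59 tbsp

butter: 1014 g; breadcrumbs: 5 oz; diced tomatoes: 165 g; couscous: 14 oz; grated parmesan: 59 tbsp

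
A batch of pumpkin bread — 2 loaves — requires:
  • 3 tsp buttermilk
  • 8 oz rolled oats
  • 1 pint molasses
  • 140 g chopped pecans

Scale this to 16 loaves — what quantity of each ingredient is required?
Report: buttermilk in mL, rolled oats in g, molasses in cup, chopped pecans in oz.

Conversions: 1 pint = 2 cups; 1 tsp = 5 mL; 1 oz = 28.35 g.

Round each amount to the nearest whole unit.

Scaling factor: 16/2 = 8.
buttermilk: 3 tsp × 8 × 5 mL/tsp = 120 mL
rolled oats: 8 oz × 8 × 28.35 g/oz ≈ 1814 g
molasses: 1 pint × 8 × 2 cup/pint = 16 cup
chopped pecans: 140 g × 8 ÷ 28.35 g/oz ≈ 40 oz

buttermilk: 120 mL; rolled oats: 1814 g; molasses: 16 cup; chopped pecans: 40 oz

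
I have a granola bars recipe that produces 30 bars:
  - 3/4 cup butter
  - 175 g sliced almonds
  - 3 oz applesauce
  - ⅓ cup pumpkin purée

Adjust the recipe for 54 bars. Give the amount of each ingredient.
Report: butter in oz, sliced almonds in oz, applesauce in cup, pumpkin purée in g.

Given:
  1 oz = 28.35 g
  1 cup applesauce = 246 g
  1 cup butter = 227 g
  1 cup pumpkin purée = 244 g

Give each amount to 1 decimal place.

butter: 10.8 oz; sliced almonds: 11.1 oz; applesauce: 0.6 cup; pumpkin purée: 146.4 g

Scaling factor: 54/30 = 9/5 = 1.8.
butter: 0.75 cup × 9/5 × 227 g/cup ÷ 28.35 g/oz ≈ 10.8 oz
sliced almonds: 175 g × 9/5 ÷ 28.35 g/oz ≈ 11.1 oz
applesauce: 3 oz × 9/5 × 28.35 g/oz ÷ 246 g/cup ≈ 0.6 cup
pumpkin purée: 1/3 cup × 9/5 × 244 g/cup = 146.4 g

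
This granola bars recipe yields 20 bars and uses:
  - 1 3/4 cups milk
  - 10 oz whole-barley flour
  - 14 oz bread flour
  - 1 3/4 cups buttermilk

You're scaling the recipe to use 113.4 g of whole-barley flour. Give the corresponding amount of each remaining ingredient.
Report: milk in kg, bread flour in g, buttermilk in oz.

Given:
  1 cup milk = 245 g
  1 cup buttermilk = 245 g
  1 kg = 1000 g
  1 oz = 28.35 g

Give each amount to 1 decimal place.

milk: 0.2 kg; bread flour: 158.8 g; buttermilk: 6.0 oz

The original recipe has 283.5 g of whole-barley flour, so the scaling factor is 113.4 ÷ 283.5 = 2/5 = 0.4.
milk: 1.75 cup × 2/5 × 245 g/cup ÷ 1000 g/kg ≈ 0.2 kg
bread flour: 14 oz × 2/5 × 28.35 g/oz ≈ 158.8 g
buttermilk: 1.75 cup × 2/5 × 245 g/cup ÷ 28.35 g/oz ≈ 6.0 oz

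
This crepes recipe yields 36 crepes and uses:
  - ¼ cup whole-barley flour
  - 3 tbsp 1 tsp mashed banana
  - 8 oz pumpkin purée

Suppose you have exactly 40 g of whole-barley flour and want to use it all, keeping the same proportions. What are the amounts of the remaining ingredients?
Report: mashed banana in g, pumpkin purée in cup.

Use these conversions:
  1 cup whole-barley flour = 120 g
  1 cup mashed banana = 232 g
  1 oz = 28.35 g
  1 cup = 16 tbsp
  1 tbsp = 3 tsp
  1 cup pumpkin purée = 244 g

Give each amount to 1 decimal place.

mashed banana: 64.4 g; pumpkin purée: 1.2 cup

The original recipe has 30 g of whole-barley flour, so the scaling factor is 40 ÷ 30 = 4/3.
mashed banana: (3 tbsp + 1 tsp = 10/3 tbsp) × 4/3 ÷ 16 tbsp/cup × 232 g/cup ≈ 64.4 g
pumpkin purée: 8 oz × 4/3 × 28.35 g/oz ÷ 244 g/cup ≈ 1.2 cup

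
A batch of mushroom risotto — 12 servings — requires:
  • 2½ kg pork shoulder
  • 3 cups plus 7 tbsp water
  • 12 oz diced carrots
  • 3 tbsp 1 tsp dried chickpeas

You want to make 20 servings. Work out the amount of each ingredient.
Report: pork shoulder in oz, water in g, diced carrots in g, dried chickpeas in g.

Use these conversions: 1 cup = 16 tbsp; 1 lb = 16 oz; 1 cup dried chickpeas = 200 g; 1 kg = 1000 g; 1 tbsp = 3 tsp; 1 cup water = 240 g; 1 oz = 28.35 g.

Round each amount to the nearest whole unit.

pork shoulder: 147 oz; water: 1375 g; diced carrots: 567 g; dried chickpeas: 69 g

Scaling factor: 20/12 = 5/3.
pork shoulder: 2.5 kg × 5/3 × 1000 g/kg ÷ 28.35 g/oz ≈ 147 oz
water: (3 cup + 7 tbsp = 3.4375 cup) × 5/3 × 240 g/cup = 1375 g
diced carrots: 12 oz × 5/3 × 28.35 g/oz = 567 g
dried chickpeas: (3 tbsp + 1 tsp = 10/3 tbsp) × 5/3 ÷ 16 tbsp/cup × 200 g/cup ≈ 69 g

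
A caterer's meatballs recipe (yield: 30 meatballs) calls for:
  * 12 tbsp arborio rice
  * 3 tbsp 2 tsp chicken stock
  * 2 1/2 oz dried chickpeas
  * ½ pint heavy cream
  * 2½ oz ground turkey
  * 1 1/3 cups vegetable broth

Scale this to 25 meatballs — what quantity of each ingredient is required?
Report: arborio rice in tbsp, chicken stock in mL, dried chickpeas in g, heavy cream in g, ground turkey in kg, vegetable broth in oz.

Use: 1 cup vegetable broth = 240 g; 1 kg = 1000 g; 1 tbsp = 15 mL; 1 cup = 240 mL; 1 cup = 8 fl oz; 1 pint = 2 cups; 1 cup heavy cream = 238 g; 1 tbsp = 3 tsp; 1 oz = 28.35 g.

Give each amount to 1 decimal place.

arborio rice: 10.0 tbsp; chicken stock: 45.8 mL; dried chickpeas: 59.1 g; heavy cream: 198.3 g; ground turkey: 0.1 kg; vegetable broth: 9.4 oz

Scaling factor: 25/30 = 5/6.
arborio rice: 12 tbsp × 5/6 = 10.0 tbsp
chicken stock: (3 tbsp + 2 tsp = 11/3 tbsp) × 5/6 × 15 mL/tbsp ≈ 45.8 mL
dried chickpeas: 2.5 oz × 5/6 × 28.35 g/oz ≈ 59.1 g
heavy cream: 0.5 pint × 5/6 × 2 cup/pint × 238 g/cup ≈ 198.3 g
ground turkey: 2.5 oz × 5/6 × 28.35 g/oz ÷ 1000 g/kg ≈ 0.1 kg
vegetable broth: 4/3 cup × 5/6 × 240 g/cup ÷ 28.35 g/oz ≈ 9.4 oz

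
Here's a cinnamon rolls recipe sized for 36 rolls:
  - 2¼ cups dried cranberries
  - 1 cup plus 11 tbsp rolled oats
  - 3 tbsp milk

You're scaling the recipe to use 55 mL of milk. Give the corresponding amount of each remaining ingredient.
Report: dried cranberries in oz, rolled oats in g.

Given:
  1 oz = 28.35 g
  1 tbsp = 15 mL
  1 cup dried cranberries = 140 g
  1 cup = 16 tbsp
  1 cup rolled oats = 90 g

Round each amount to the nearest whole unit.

The original recipe has 45 mL of milk, so the scaling factor is 55 ÷ 45 = 11/9.
dried cranberries: 2.25 cup × 11/9 × 140 g/cup ÷ 28.35 g/oz ≈ 14 oz
rolled oats: (1 cup + 11 tbsp = 1.6875 cup) × 11/9 × 90 g/cup ≈ 186 g

dried cranberries: 14 oz; rolled oats: 186 g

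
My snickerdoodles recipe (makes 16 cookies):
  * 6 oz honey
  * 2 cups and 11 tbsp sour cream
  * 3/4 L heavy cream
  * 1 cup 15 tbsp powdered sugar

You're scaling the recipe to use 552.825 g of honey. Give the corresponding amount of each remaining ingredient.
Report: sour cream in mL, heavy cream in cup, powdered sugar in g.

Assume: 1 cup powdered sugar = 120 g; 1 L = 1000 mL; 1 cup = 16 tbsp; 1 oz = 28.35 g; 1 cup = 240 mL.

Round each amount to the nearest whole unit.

sour cream: 2096 mL; heavy cream: 10 cup; powdered sugar: 756 g

The original recipe has 170.1 g of honey, so the scaling factor is 552.825 ÷ 170.1 = 13/4 = 3.25.
sour cream: (2 cup + 11 tbsp = 2.6875 cup) × 13/4 × 240 mL/cup ≈ 2096 mL
heavy cream: 0.75 L × 13/4 × 1000 mL/L ÷ 240 mL/cup ≈ 10 cup
powdered sugar: (1 cup + 15 tbsp = 1.9375 cup) × 13/4 × 120 g/cup ≈ 756 g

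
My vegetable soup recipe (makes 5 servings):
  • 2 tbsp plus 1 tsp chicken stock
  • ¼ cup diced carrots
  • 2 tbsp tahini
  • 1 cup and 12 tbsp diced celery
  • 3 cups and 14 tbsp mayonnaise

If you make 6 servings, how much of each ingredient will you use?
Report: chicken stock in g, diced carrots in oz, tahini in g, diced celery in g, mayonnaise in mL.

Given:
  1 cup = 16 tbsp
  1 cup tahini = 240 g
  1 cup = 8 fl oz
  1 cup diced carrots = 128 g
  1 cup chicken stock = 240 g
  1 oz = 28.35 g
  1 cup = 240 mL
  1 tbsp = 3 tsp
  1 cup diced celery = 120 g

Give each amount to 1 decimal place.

chicken stock: 42.0 g; diced carrots: 1.4 oz; tahini: 36.0 g; diced celery: 252.0 g; mayonnaise: 1116.0 mL

Scaling factor: 6/5 = 1.2.
chicken stock: (2 tbsp + 1 tsp = 7/3 tbsp) × 6/5 ÷ 16 tbsp/cup × 240 g/cup = 42.0 g
diced carrots: 0.25 cup × 6/5 × 128 g/cup ÷ 28.35 g/oz ≈ 1.4 oz
tahini: 2 tbsp × 6/5 ÷ 16 tbsp/cup × 240 g/cup = 36.0 g
diced celery: (1 cup + 12 tbsp = 1.75 cup) × 6/5 × 120 g/cup = 252.0 g
mayonnaise: (3 cup + 14 tbsp = 3.875 cup) × 6/5 × 240 mL/cup = 1116.0 mL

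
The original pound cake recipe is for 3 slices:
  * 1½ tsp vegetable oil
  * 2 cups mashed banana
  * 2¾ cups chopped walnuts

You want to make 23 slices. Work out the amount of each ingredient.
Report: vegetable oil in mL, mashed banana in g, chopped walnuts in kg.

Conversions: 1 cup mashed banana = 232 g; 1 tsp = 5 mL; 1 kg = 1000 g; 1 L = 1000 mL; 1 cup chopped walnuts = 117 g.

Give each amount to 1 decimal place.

Scaling factor: 23/3.
vegetable oil: 1.5 tsp × 23/3 × 5 mL/tsp = 57.5 mL
mashed banana: 2 cup × 23/3 × 232 g/cup ≈ 3557.3 g
chopped walnuts: 2.75 cup × 23/3 × 117 g/cup ÷ 1000 g/kg ≈ 2.5 kg

vegetable oil: 57.5 mL; mashed banana: 3557.3 g; chopped walnuts: 2.5 kg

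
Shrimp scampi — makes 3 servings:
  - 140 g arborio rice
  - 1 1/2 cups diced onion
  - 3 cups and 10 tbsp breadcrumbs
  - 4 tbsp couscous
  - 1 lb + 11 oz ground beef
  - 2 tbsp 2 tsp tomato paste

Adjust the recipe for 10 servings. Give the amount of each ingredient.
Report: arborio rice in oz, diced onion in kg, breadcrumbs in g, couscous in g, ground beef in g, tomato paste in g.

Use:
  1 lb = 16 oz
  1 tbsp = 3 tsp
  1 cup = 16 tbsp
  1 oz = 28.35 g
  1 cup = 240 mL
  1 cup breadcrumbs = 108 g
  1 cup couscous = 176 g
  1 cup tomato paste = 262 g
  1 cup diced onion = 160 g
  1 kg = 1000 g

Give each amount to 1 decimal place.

Scaling factor: 10/3.
arborio rice: 140 g × 10/3 ÷ 28.35 g/oz ≈ 16.5 oz
diced onion: 1.5 cup × 10/3 × 160 g/cup ÷ 1000 g/kg = 0.8 kg
breadcrumbs: (3 cup + 10 tbsp = 3.625 cup) × 10/3 × 108 g/cup = 1305.0 g
couscous: 4 tbsp × 10/3 ÷ 16 tbsp/cup × 176 g/cup ≈ 146.7 g
ground beef: (1 lb + 11 oz = 1.6875 lb) × 10/3 × 16 oz/lb × 28.35 g/oz = 2551.5 g
tomato paste: (2 tbsp + 2 tsp = 8/3 tbsp) × 10/3 ÷ 16 tbsp/cup × 262 g/cup ≈ 145.6 g

arborio rice: 16.5 oz; diced onion: 0.8 kg; breadcrumbs: 1305.0 g; couscous: 146.7 g; ground beef: 2551.5 g; tomato paste: 145.6 g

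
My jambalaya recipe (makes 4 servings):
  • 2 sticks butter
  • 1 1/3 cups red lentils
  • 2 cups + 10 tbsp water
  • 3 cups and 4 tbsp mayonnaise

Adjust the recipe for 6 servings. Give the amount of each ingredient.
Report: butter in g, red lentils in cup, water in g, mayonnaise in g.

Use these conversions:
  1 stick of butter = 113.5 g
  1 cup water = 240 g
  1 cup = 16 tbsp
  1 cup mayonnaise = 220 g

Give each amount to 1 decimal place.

butter: 340.5 g; red lentils: 2.0 cup; water: 945.0 g; mayonnaise: 1072.5 g

Scaling factor: 6/4 = 3/2 = 1.5.
butter: 2 stick × 3/2 × 113.5 g/stick = 340.5 g
red lentils: 4/3 cup × 3/2 = 2.0 cup
water: (2 cup + 10 tbsp = 2.625 cup) × 3/2 × 240 g/cup = 945.0 g
mayonnaise: (3 cup + 4 tbsp = 3.25 cup) × 3/2 × 220 g/cup = 1072.5 g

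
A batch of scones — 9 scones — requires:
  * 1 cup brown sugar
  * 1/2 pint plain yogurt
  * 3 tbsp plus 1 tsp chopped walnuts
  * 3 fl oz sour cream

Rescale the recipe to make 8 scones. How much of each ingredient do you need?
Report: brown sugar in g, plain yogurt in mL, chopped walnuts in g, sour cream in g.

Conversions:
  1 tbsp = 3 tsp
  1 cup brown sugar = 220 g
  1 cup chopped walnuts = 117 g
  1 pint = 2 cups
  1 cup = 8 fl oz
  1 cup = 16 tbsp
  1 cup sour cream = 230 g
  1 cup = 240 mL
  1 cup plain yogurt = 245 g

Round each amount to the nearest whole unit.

brown sugar: 196 g; plain yogurt: 213 mL; chopped walnuts: 22 g; sour cream: 77 g

Scaling factor: 8/9.
brown sugar: 1 cup × 8/9 × 220 g/cup ≈ 196 g
plain yogurt: 0.5 pint × 8/9 × 2 cup/pint × 240 mL/cup ≈ 213 mL
chopped walnuts: (3 tbsp + 1 tsp = 10/3 tbsp) × 8/9 ÷ 16 tbsp/cup × 117 g/cup ≈ 22 g
sour cream: 3 fl oz × 8/9 ÷ 8 fl oz/cup × 230 g/cup ≈ 77 g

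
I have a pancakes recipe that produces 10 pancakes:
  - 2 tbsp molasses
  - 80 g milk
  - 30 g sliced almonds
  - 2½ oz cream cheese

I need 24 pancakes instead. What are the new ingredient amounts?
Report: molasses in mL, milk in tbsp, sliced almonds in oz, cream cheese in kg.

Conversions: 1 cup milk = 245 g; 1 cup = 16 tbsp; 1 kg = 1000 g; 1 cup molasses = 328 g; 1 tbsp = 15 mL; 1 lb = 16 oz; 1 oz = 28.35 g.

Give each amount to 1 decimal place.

Scaling factor: 24/10 = 12/5 = 2.4.
molasses: 2 tbsp × 12/5 × 15 mL/tbsp = 72.0 mL
milk: 80 g × 12/5 ÷ 245 g/cup × 16 tbsp/cup ≈ 12.5 tbsp
sliced almonds: 30 g × 12/5 ÷ 28.35 g/oz ≈ 2.5 oz
cream cheese: 2.5 oz × 12/5 × 28.35 g/oz ÷ 1000 g/kg ≈ 0.2 kg

molasses: 72.0 mL; milk: 12.5 tbsp; sliced almonds: 2.5 oz; cream cheese: 0.2 kg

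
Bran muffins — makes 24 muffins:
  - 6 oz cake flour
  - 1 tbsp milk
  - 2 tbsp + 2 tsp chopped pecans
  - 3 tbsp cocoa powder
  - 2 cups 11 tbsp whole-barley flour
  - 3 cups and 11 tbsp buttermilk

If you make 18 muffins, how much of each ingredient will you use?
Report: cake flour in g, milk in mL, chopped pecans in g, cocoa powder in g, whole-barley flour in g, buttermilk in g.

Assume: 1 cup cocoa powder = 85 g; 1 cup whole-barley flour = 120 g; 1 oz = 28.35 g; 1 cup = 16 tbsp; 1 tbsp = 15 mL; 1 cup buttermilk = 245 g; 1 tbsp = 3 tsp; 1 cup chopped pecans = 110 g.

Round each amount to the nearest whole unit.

Scaling factor: 18/24 = 3/4 = 0.75.
cake flour: 6 oz × 3/4 × 28.35 g/oz ≈ 128 g
milk: 1 tbsp × 3/4 × 15 mL/tbsp ≈ 11 mL
chopped pecans: (2 tbsp + 2 tsp = 8/3 tbsp) × 3/4 ÷ 16 tbsp/cup × 110 g/cup ≈ 14 g
cocoa powder: 3 tbsp × 3/4 ÷ 16 tbsp/cup × 85 g/cup ≈ 12 g
whole-barley flour: (2 cup + 11 tbsp = 2.6875 cup) × 3/4 × 120 g/cup ≈ 242 g
buttermilk: (3 cup + 11 tbsp = 3.6875 cup) × 3/4 × 245 g/cup ≈ 678 g

cake flour: 128 g; milk: 11 mL; chopped pecans: 14 g; cocoa powder: 12 g; whole-barley flour: 242 g; buttermilk: 678 g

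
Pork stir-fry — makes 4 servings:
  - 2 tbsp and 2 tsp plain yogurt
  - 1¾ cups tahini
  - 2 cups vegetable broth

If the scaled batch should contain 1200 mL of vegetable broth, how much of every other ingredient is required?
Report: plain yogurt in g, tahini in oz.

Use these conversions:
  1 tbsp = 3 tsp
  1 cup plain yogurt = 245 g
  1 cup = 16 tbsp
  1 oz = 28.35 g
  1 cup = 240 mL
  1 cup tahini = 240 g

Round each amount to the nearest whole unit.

plain yogurt: 102 g; tahini: 37 oz

The original recipe has 480 mL of vegetable broth, so the scaling factor is 1200 ÷ 480 = 5/2 = 2.5.
plain yogurt: (2 tbsp + 2 tsp = 8/3 tbsp) × 5/2 ÷ 16 tbsp/cup × 245 g/cup ≈ 102 g
tahini: 1.75 cup × 5/2 × 240 g/cup ÷ 28.35 g/oz ≈ 37 oz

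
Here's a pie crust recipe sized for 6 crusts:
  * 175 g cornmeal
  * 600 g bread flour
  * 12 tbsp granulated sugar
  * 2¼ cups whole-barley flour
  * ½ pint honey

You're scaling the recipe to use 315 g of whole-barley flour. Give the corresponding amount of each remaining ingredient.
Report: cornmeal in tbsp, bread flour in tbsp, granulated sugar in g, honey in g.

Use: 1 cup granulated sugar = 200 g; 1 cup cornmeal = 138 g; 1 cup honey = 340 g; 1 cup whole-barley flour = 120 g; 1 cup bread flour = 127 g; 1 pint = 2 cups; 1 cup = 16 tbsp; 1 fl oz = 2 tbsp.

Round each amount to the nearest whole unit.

cornmeal: 24 tbsp; bread flour: 88 tbsp; granulated sugar: 175 g; honey: 397 g

The original recipe has 270 g of whole-barley flour, so the scaling factor is 315 ÷ 270 = 7/6.
cornmeal: 175 g × 7/6 ÷ 138 g/cup × 16 tbsp/cup ≈ 24 tbsp
bread flour: 600 g × 7/6 ÷ 127 g/cup × 16 tbsp/cup ≈ 88 tbsp
granulated sugar: 12 tbsp × 7/6 ÷ 16 tbsp/cup × 200 g/cup = 175 g
honey: 0.5 pint × 7/6 × 2 cup/pint × 340 g/cup ≈ 397 g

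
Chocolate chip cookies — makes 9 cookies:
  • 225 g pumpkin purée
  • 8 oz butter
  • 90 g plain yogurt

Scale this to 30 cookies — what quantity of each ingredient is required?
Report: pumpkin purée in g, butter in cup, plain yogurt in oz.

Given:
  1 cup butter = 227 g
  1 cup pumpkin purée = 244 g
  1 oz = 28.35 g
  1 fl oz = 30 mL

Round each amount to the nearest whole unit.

pumpkin purée: 750 g; butter: 3 cup; plain yogurt: 11 oz

Scaling factor: 30/9 = 10/3.
pumpkin purée: 225 g × 10/3 = 750 g
butter: 8 oz × 10/3 × 28.35 g/oz ÷ 227 g/cup ≈ 3 cup
plain yogurt: 90 g × 10/3 ÷ 28.35 g/oz ≈ 11 oz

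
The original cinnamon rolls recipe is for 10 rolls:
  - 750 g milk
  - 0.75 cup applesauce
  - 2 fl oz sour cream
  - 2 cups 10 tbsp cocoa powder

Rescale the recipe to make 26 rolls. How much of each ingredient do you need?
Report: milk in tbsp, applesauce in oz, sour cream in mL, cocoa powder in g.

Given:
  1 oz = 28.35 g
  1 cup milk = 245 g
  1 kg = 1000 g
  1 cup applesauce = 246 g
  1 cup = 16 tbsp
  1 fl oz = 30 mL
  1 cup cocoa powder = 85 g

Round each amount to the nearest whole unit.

milk: 127 tbsp; applesauce: 17 oz; sour cream: 156 mL; cocoa powder: 580 g

Scaling factor: 26/10 = 13/5 = 2.6.
milk: 750 g × 13/5 ÷ 245 g/cup × 16 tbsp/cup ≈ 127 tbsp
applesauce: 0.75 cup × 13/5 × 246 g/cup ÷ 28.35 g/oz ≈ 17 oz
sour cream: 2 fl oz × 13/5 × 30 mL/fl oz = 156 mL
cocoa powder: (2 cup + 10 tbsp = 2.625 cup) × 13/5 × 85 g/cup ≈ 580 g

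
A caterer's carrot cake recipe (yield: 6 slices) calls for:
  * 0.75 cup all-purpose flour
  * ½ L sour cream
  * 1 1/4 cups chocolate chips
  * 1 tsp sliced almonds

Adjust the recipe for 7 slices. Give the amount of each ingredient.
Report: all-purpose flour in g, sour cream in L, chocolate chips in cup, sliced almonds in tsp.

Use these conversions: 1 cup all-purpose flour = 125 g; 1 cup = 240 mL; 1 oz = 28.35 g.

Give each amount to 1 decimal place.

all-purpose flour: 109.4 g; sour cream: 0.6 L; chocolate chips: 1.5 cup; sliced almonds: 1.2 tsp

Scaling factor: 7/6.
all-purpose flour: 0.75 cup × 7/6 × 125 g/cup ≈ 109.4 g
sour cream: 0.5 L × 7/6 ≈ 0.6 L
chocolate chips: 1.25 cup × 7/6 ≈ 1.5 cup
sliced almonds: 1 tsp × 7/6 ≈ 1.2 tsp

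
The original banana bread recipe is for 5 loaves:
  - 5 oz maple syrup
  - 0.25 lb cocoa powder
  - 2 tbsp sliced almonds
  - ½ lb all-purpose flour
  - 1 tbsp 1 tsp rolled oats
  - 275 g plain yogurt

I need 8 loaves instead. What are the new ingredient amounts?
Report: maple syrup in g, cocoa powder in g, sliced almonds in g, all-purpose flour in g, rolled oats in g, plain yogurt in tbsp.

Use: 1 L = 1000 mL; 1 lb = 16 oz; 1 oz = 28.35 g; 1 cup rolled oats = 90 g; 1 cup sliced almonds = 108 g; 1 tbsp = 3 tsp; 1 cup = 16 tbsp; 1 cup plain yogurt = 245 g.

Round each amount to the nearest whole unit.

maple syrup: 227 g; cocoa powder: 181 g; sliced almonds: 22 g; all-purpose flour: 363 g; rolled oats: 12 g; plain yogurt: 29 tbsp

Scaling factor: 8/5 = 1.6.
maple syrup: 5 oz × 8/5 × 28.35 g/oz ≈ 227 g
cocoa powder: 0.25 lb × 8/5 × 16 oz/lb × 28.35 g/oz ≈ 181 g
sliced almonds: 2 tbsp × 8/5 ÷ 16 tbsp/cup × 108 g/cup ≈ 22 g
all-purpose flour: 0.5 lb × 8/5 × 16 oz/lb × 28.35 g/oz ≈ 363 g
rolled oats: (1 tbsp + 1 tsp = 4/3 tbsp) × 8/5 ÷ 16 tbsp/cup × 90 g/cup = 12 g
plain yogurt: 275 g × 8/5 ÷ 245 g/cup × 16 tbsp/cup ≈ 29 tbsp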